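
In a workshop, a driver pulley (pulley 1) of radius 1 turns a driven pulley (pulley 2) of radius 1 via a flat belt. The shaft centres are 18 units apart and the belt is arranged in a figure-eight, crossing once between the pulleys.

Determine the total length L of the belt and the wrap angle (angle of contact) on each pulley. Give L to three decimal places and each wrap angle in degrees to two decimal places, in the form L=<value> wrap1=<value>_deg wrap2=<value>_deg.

crossed belt: β = asin((r1+r2)/C) = asin(2/18) = 6.3794°
wrap1 = wrap2 = π + 2β = 192.7587°
tangent length = C·cosβ = 17.8885
L = (r1+r2)·wrap + 2·C·cosβ = 2·3.3643 + 2·17.8885 = 42.5056

L=42.506 wrap1=192.76_deg wrap2=192.76_deg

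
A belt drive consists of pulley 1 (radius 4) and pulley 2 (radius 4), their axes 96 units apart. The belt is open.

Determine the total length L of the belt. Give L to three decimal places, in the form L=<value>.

L=217.133

open belt: β = asin((r2−r1)/C) = asin(0/96) = 0.0000°
wrap1 = π − 2β = 180.0000°
wrap2 = π + 2β = 180.0000°
tangent length = C·cosβ = 96.0000
L = r1·wrap1 + r2·wrap2 + 2·C·cosβ = 4·3.1416 + 4·3.1416 + 2·96.0000 = 217.1327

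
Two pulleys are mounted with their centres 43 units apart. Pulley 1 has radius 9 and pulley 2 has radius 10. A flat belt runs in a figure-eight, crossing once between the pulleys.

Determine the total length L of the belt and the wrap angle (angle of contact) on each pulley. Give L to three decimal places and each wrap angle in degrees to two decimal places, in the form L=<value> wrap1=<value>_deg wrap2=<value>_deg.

crossed belt: β = asin((r1+r2)/C) = asin(19/43) = 26.2226°
wrap1 = wrap2 = π + 2β = 232.4453°
tangent length = C·cosβ = 38.5746
L = (r1+r2)·wrap + 2·C·cosβ = 19·4.0569 + 2·38.5746 = 154.2310

L=154.231 wrap1=232.45_deg wrap2=232.45_deg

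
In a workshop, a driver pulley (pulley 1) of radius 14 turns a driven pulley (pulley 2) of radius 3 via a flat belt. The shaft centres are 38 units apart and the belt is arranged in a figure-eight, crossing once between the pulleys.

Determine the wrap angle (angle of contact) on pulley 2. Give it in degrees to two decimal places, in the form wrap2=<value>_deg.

crossed belt: β = asin((r1+r2)/C) = asin(17/38) = 26.5750°
wrap1 = wrap2 = π + 2β = 233.1499°

wrap2=233.15_deg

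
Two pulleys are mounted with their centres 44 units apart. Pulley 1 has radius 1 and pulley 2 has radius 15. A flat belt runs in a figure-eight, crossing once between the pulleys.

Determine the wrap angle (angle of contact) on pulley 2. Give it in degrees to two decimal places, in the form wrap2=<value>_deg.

crossed belt: β = asin((r1+r2)/C) = asin(16/44) = 21.3237°
wrap1 = wrap2 = π + 2β = 222.6474°

wrap2=222.65_deg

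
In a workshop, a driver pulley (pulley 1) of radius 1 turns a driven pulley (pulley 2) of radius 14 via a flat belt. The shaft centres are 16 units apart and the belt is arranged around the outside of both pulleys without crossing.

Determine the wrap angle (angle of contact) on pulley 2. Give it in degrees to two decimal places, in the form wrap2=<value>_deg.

wrap2=288.68_deg

open belt: β = asin((r2−r1)/C) = asin(13/16) = 54.3409°
wrap1 = π − 2β = 71.3182°
wrap2 = π + 2β = 288.6818°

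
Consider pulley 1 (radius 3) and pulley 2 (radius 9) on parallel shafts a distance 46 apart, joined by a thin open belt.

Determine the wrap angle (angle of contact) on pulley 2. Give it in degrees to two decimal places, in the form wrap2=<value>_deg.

open belt: β = asin((r2−r1)/C) = asin(6/46) = 7.4947°
wrap1 = π − 2β = 165.0106°
wrap2 = π + 2β = 194.9894°

wrap2=194.99_deg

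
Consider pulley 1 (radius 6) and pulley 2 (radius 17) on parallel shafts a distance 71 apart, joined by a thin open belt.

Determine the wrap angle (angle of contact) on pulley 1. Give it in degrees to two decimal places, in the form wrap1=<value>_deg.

open belt: β = asin((r2−r1)/C) = asin(11/71) = 8.9127°
wrap1 = π − 2β = 162.1746°
wrap2 = π + 2β = 197.8254°

wrap1=162.17_deg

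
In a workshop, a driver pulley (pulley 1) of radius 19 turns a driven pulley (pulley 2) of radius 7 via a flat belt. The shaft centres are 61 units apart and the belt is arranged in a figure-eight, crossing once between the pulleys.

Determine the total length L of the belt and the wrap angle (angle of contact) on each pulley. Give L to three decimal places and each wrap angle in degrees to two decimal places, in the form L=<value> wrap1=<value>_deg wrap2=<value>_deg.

L=214.941 wrap1=230.46_deg wrap2=230.46_deg

crossed belt: β = asin((r1+r2)/C) = asin(26/61) = 25.2285°
wrap1 = wrap2 = π + 2β = 230.4570°
tangent length = C·cosβ = 55.1815
L = (r1+r2)·wrap + 2·C·cosβ = 26·4.0222 + 2·55.1815 = 214.9411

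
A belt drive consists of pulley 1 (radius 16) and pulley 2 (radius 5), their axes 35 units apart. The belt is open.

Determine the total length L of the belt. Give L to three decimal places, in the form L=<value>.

L=139.460

open belt: β = asin((r2−r1)/C) = asin(-11/35) = -18.3177°
wrap1 = π − 2β = 216.6354°
wrap2 = π + 2β = 143.3646°
tangent length = C·cosβ = 33.2265
L = r1·wrap1 + r2·wrap2 + 2·C·cosβ = 16·3.7810 + 5·2.5022 + 2·33.2265 = 139.4599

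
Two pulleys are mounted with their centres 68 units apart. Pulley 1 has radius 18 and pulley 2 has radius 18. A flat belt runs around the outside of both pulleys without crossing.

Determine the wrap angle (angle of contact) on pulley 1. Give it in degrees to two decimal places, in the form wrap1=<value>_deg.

open belt: β = asin((r2−r1)/C) = asin(0/68) = 0.0000°
wrap1 = π − 2β = 180.0000°
wrap2 = π + 2β = 180.0000°

wrap1=180.00_deg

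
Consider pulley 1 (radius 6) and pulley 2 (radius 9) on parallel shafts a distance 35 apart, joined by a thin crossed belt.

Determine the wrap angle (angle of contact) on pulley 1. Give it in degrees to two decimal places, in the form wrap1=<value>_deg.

wrap1=230.75_deg

crossed belt: β = asin((r1+r2)/C) = asin(15/35) = 25.3769°
wrap1 = wrap2 = π + 2β = 230.7539°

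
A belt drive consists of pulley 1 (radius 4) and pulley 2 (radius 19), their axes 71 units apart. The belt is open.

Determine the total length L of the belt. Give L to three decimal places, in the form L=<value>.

open belt: β = asin((r2−r1)/C) = asin(15/71) = 12.1966°
wrap1 = π − 2β = 155.6067°
wrap2 = π + 2β = 204.3933°
tangent length = C·cosβ = 69.3974
L = r1·wrap1 + r2·wrap2 + 2·C·cosβ = 4·2.7158 + 19·3.5673 + 2·69.3974 = 217.4376

L=217.438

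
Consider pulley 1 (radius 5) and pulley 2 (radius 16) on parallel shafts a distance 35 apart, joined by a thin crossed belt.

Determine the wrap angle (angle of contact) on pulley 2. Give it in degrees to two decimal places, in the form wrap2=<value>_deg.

crossed belt: β = asin((r1+r2)/C) = asin(21/35) = 36.8699°
wrap1 = wrap2 = π + 2β = 253.7398°

wrap2=253.74_deg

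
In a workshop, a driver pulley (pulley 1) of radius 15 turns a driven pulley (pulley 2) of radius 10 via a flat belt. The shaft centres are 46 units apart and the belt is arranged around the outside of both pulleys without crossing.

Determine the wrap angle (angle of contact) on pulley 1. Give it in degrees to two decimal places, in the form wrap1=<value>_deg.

open belt: β = asin((r2−r1)/C) = asin(-5/46) = -6.2401°
wrap1 = π − 2β = 192.4803°
wrap2 = π + 2β = 167.5197°

wrap1=192.48_deg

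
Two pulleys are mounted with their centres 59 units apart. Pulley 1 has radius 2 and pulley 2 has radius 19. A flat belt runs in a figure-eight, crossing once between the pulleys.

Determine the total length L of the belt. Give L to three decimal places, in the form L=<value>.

crossed belt: β = asin((r1+r2)/C) = asin(21/59) = 20.8506°
wrap1 = wrap2 = π + 2β = 221.7012°
tangent length = C·cosβ = 55.1362
L = (r1+r2)·wrap + 2·C·cosβ = 21·3.8694 + 2·55.1362 = 191.5301

L=191.530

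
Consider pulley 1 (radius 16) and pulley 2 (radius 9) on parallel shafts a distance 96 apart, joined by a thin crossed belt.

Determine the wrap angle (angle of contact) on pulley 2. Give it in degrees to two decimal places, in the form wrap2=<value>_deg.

wrap2=210.19_deg

crossed belt: β = asin((r1+r2)/C) = asin(25/96) = 15.0948°
wrap1 = wrap2 = π + 2β = 210.1896°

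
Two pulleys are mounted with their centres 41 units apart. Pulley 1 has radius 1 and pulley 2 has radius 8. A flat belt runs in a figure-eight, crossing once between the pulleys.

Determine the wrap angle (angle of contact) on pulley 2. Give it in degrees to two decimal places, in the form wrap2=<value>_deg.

wrap2=205.36_deg

crossed belt: β = asin((r1+r2)/C) = asin(9/41) = 12.6804°
wrap1 = wrap2 = π + 2β = 205.3608°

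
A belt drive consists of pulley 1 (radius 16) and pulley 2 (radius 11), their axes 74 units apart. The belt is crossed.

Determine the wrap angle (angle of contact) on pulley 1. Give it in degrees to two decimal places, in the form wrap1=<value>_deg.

crossed belt: β = asin((r1+r2)/C) = asin(27/74) = 21.3993°
wrap1 = wrap2 = π + 2β = 222.7985°

wrap1=222.80_deg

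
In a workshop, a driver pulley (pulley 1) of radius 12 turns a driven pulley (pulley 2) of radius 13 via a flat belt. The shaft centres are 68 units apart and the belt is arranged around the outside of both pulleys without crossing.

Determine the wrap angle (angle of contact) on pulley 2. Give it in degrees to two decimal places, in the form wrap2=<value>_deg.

wrap2=181.69_deg

open belt: β = asin((r2−r1)/C) = asin(1/68) = 0.8426°
wrap1 = π − 2β = 178.3148°
wrap2 = π + 2β = 181.6852°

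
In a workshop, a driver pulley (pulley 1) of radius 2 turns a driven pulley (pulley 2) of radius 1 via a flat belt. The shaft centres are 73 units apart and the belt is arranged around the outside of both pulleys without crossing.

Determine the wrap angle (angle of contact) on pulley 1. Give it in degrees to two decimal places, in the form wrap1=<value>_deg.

wrap1=181.57_deg

open belt: β = asin((r2−r1)/C) = asin(-1/73) = -0.7849°
wrap1 = π − 2β = 181.5698°
wrap2 = π + 2β = 178.4302°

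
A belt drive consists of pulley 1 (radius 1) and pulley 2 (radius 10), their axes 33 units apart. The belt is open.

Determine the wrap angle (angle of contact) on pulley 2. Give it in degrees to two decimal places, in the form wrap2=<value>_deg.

open belt: β = asin((r2−r1)/C) = asin(9/33) = 15.8266°
wrap1 = π − 2β = 148.3468°
wrap2 = π + 2β = 211.6532°

wrap2=211.65_deg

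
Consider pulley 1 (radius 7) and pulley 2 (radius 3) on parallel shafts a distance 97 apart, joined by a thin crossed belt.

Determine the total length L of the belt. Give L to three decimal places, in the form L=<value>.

crossed belt: β = asin((r1+r2)/C) = asin(10/97) = 5.9173°
wrap1 = wrap2 = π + 2β = 191.8346°
tangent length = C·cosβ = 96.4832
L = (r1+r2)·wrap + 2·C·cosβ = 10·3.3481 + 2·96.4832 = 226.4478

L=226.448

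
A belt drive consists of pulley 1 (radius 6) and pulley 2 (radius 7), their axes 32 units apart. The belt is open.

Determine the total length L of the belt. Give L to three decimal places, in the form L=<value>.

L=104.872

open belt: β = asin((r2−r1)/C) = asin(1/32) = 1.7908°
wrap1 = π − 2β = 176.4184°
wrap2 = π + 2β = 183.5816°
tangent length = C·cosβ = 31.9844
L = r1·wrap1 + r2·wrap2 + 2·C·cosβ = 6·3.0791 + 7·3.2041 + 2·31.9844 = 104.8720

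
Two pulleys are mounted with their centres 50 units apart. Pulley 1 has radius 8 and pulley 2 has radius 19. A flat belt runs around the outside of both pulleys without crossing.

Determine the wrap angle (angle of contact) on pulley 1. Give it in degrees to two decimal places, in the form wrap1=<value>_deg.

open belt: β = asin((r2−r1)/C) = asin(11/50) = 12.7090°
wrap1 = π − 2β = 154.5819°
wrap2 = π + 2β = 205.4181°

wrap1=154.58_deg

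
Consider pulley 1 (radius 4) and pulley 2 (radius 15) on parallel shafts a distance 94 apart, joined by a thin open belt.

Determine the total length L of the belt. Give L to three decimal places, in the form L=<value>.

L=248.979

open belt: β = asin((r2−r1)/C) = asin(11/94) = 6.7202°
wrap1 = π − 2β = 166.5596°
wrap2 = π + 2β = 193.4404°
tangent length = C·cosβ = 93.3542
L = r1·wrap1 + r2·wrap2 + 2·C·cosβ = 4·2.9070 + 15·3.3762 + 2·93.3542 = 248.9790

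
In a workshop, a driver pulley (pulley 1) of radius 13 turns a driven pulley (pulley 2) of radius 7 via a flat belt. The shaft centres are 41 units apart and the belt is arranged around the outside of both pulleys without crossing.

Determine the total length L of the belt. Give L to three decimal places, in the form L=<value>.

L=145.711

open belt: β = asin((r2−r1)/C) = asin(-6/41) = -8.4150°
wrap1 = π − 2β = 196.8299°
wrap2 = π + 2β = 163.1701°
tangent length = C·cosβ = 40.5586
L = r1·wrap1 + r2·wrap2 + 2·C·cosβ = 13·3.4353 + 7·2.8479 + 2·40.5586 = 145.7115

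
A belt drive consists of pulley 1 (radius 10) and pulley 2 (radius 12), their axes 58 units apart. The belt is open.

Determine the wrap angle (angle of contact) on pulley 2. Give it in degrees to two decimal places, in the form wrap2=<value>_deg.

open belt: β = asin((r2−r1)/C) = asin(2/58) = 1.9761°
wrap1 = π − 2β = 176.0478°
wrap2 = π + 2β = 183.9522°

wrap2=183.95_deg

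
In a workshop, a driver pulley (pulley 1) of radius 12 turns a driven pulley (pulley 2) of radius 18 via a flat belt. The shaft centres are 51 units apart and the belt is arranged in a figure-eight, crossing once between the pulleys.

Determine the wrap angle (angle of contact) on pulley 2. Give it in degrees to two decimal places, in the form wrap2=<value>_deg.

wrap2=252.06_deg

crossed belt: β = asin((r1+r2)/C) = asin(30/51) = 36.0319°
wrap1 = wrap2 = π + 2β = 252.0638°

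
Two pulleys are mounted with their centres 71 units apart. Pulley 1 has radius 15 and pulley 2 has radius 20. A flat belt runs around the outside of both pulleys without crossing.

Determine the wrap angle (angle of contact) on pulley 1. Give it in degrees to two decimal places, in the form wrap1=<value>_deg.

wrap1=171.92_deg

open belt: β = asin((r2−r1)/C) = asin(5/71) = 4.0383°
wrap1 = π − 2β = 171.9235°
wrap2 = π + 2β = 188.0765°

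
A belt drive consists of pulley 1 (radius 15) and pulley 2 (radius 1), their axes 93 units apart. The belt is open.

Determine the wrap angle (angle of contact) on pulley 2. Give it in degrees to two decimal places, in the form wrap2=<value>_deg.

wrap2=162.68_deg

open belt: β = asin((r2−r1)/C) = asin(-14/93) = -8.6581°
wrap1 = π − 2β = 197.3162°
wrap2 = π + 2β = 162.6838°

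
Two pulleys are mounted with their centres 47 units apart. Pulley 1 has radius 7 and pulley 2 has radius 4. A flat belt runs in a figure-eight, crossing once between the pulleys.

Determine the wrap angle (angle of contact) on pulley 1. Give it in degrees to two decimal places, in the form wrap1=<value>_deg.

crossed belt: β = asin((r1+r2)/C) = asin(11/47) = 13.5352°
wrap1 = wrap2 = π + 2β = 207.0704°

wrap1=207.07_deg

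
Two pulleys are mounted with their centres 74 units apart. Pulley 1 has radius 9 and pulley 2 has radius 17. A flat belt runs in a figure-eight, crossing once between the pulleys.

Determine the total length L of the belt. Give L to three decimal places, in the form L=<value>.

L=238.914

crossed belt: β = asin((r1+r2)/C) = asin(26/74) = 20.5700°
wrap1 = wrap2 = π + 2β = 221.1400°
tangent length = C·cosβ = 69.2820
L = (r1+r2)·wrap + 2·C·cosβ = 26·3.8596 + 2·69.2820 = 238.9142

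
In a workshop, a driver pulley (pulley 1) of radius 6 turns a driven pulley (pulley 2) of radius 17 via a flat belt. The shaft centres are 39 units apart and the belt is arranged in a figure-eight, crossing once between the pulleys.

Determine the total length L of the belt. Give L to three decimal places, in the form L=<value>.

L=164.263

crossed belt: β = asin((r1+r2)/C) = asin(23/39) = 36.1388°
wrap1 = wrap2 = π + 2β = 252.2776°
tangent length = C·cosβ = 31.4960
L = (r1+r2)·wrap + 2·C·cosβ = 23·4.4031 + 2·31.4960 = 164.2628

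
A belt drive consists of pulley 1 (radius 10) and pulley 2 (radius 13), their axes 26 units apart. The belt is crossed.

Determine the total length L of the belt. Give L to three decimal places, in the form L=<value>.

L=146.446

crossed belt: β = asin((r1+r2)/C) = asin(23/26) = 62.2042°
wrap1 = wrap2 = π + 2β = 304.4085°
tangent length = C·cosβ = 12.1244
L = (r1+r2)·wrap + 2·C·cosβ = 23·5.3129 + 2·12.1244 = 146.4461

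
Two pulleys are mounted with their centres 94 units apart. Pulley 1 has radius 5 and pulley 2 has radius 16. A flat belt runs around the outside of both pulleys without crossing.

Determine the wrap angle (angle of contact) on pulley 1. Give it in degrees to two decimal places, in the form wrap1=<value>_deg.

open belt: β = asin((r2−r1)/C) = asin(11/94) = 6.7202°
wrap1 = π − 2β = 166.5596°
wrap2 = π + 2β = 193.4404°

wrap1=166.56_deg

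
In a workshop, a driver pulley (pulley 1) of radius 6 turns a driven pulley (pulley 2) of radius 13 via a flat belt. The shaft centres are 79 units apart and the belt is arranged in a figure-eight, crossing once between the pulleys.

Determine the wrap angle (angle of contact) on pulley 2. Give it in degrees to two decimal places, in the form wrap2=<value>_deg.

crossed belt: β = asin((r1+r2)/C) = asin(19/79) = 13.9164°
wrap1 = wrap2 = π + 2β = 207.8329°

wrap2=207.83_deg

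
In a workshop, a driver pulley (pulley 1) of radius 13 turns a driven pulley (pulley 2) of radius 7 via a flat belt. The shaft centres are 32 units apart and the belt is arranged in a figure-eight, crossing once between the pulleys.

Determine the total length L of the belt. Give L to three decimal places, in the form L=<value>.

crossed belt: β = asin((r1+r2)/C) = asin(20/32) = 38.6822°
wrap1 = wrap2 = π + 2β = 257.3644°
tangent length = C·cosβ = 24.9800
L = (r1+r2)·wrap + 2·C·cosβ = 20·4.4919 + 2·24.9800 = 139.7971

L=139.797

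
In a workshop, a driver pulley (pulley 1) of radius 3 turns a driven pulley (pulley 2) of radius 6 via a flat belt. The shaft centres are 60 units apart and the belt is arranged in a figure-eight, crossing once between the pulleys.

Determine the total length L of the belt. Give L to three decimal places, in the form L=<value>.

crossed belt: β = asin((r1+r2)/C) = asin(9/60) = 8.6269°
wrap1 = wrap2 = π + 2β = 197.2539°
tangent length = C·cosβ = 59.3212
L = (r1+r2)·wrap + 2·C·cosβ = 9·3.4427 + 2·59.3212 = 149.6269

L=149.627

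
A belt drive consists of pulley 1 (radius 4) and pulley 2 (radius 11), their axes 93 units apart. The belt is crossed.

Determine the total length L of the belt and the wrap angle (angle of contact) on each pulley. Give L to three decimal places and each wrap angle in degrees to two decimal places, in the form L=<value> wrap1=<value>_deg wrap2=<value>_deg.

L=235.549 wrap1=198.56_deg wrap2=198.56_deg

crossed belt: β = asin((r1+r2)/C) = asin(15/93) = 9.2818°
wrap1 = wrap2 = π + 2β = 198.5636°
tangent length = C·cosβ = 91.7824
L = (r1+r2)·wrap + 2·C·cosβ = 15·3.4656 + 2·91.7824 = 235.5485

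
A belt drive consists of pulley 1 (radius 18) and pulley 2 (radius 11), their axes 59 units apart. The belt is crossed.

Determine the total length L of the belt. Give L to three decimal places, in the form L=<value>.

L=223.671

crossed belt: β = asin((r1+r2)/C) = asin(29/59) = 29.4409°
wrap1 = wrap2 = π + 2β = 238.8818°
tangent length = C·cosβ = 51.3809
L = (r1+r2)·wrap + 2·C·cosβ = 29·4.1693 + 2·51.3809 = 223.6708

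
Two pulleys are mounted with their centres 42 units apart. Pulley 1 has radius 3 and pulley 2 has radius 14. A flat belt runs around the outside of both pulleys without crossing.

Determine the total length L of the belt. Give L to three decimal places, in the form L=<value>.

L=140.305

open belt: β = asin((r2−r1)/C) = asin(11/42) = 15.1831°
wrap1 = π − 2β = 149.6338°
wrap2 = π + 2β = 210.3662°
tangent length = C·cosβ = 40.5339
L = r1·wrap1 + r2·wrap2 + 2·C·cosβ = 3·2.6116 + 14·3.6716 + 2·40.5339 = 140.3048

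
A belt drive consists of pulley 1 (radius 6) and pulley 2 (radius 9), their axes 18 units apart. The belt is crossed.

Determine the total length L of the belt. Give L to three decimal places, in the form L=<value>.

crossed belt: β = asin((r1+r2)/C) = asin(15/18) = 56.4427°
wrap1 = wrap2 = π + 2β = 292.8854°
tangent length = C·cosβ = 9.9499
L = (r1+r2)·wrap + 2·C·cosβ = 15·5.1118 + 2·9.9499 = 96.5770

L=96.577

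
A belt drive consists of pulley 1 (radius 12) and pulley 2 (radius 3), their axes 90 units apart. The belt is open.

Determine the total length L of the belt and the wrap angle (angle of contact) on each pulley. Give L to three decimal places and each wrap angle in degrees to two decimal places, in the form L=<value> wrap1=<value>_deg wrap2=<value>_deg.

L=228.025 wrap1=191.48_deg wrap2=168.52_deg

open belt: β = asin((r2−r1)/C) = asin(-9/90) = -5.7392°
wrap1 = π − 2β = 191.4783°
wrap2 = π + 2β = 168.5217°
tangent length = C·cosβ = 89.5489
L = r1·wrap1 + r2·wrap2 + 2·C·cosβ = 12·3.3419 + 3·2.9413 + 2·89.5489 = 228.0246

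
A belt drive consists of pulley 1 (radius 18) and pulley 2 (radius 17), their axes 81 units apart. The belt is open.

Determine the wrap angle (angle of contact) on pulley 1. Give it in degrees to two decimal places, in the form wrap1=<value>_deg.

wrap1=181.41_deg

open belt: β = asin((r2−r1)/C) = asin(-1/81) = -0.7074°
wrap1 = π − 2β = 181.4147°
wrap2 = π + 2β = 178.5853°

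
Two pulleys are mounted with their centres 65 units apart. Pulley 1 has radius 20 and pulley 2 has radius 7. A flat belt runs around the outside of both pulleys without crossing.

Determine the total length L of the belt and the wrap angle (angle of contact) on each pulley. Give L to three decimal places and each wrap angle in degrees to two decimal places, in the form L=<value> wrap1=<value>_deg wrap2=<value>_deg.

open belt: β = asin((r2−r1)/C) = asin(-13/65) = -11.5370°
wrap1 = π − 2β = 203.0739°
wrap2 = π + 2β = 156.9261°
tangent length = C·cosβ = 63.6867
L = r1·wrap1 + r2·wrap2 + 2·C·cosβ = 20·3.5443 + 7·2.7389 + 2·63.6867 = 217.4318

L=217.432 wrap1=203.07_deg wrap2=156.93_deg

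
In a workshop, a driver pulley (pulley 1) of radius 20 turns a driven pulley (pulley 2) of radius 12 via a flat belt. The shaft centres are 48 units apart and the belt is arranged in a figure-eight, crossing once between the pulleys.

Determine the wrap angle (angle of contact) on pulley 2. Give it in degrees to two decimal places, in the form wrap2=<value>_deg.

wrap2=263.62_deg

crossed belt: β = asin((r1+r2)/C) = asin(32/48) = 41.8103°
wrap1 = wrap2 = π + 2β = 263.6206°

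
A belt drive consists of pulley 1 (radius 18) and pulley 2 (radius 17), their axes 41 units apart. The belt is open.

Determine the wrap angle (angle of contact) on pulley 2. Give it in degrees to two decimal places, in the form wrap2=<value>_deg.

wrap2=177.20_deg

open belt: β = asin((r2−r1)/C) = asin(-1/41) = -1.3976°
wrap1 = π − 2β = 182.7952°
wrap2 = π + 2β = 177.2048°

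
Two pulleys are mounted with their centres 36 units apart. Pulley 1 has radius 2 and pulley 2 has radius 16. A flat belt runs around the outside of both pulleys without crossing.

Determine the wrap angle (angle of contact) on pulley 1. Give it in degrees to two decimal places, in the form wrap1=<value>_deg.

wrap1=134.23_deg

open belt: β = asin((r2−r1)/C) = asin(14/36) = 22.8854°
wrap1 = π − 2β = 134.2292°
wrap2 = π + 2β = 225.7708°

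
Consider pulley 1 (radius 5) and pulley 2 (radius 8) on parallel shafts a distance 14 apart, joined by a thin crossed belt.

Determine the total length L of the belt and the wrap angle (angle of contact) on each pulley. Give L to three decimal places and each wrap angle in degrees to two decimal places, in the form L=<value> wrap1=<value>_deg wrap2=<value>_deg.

L=82.187 wrap1=316.43_deg wrap2=316.43_deg

crossed belt: β = asin((r1+r2)/C) = asin(13/14) = 68.2132°
wrap1 = wrap2 = π + 2β = 316.4264°
tangent length = C·cosβ = 5.1962
L = (r1+r2)·wrap + 2·C·cosβ = 13·5.5227 + 2·5.1962 = 82.1872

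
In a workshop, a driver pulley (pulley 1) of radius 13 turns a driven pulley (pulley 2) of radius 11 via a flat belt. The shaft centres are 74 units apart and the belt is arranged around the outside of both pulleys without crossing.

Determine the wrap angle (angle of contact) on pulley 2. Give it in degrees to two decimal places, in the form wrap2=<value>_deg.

wrap2=176.90_deg

open belt: β = asin((r2−r1)/C) = asin(-2/74) = -1.5487°
wrap1 = π − 2β = 183.0974°
wrap2 = π + 2β = 176.9026°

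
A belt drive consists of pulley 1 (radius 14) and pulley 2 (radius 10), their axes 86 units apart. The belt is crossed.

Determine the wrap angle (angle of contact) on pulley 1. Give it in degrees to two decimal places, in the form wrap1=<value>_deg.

wrap1=212.41_deg

crossed belt: β = asin((r1+r2)/C) = asin(24/86) = 16.2047°
wrap1 = wrap2 = π + 2β = 212.4094°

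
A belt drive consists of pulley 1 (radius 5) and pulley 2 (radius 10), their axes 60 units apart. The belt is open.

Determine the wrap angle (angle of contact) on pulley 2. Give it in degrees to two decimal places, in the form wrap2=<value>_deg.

open belt: β = asin((r2−r1)/C) = asin(5/60) = 4.7802°
wrap1 = π − 2β = 170.4396°
wrap2 = π + 2β = 189.5604°

wrap2=189.56_deg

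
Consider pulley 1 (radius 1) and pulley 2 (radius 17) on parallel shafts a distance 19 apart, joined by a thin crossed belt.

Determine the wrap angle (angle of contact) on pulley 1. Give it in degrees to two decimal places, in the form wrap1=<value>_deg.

crossed belt: β = asin((r1+r2)/C) = asin(18/19) = 71.3283°
wrap1 = wrap2 = π + 2β = 322.6566°

wrap1=322.66_deg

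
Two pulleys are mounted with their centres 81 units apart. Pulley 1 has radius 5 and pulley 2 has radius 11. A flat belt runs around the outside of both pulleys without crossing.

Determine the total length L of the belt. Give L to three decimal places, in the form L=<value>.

L=212.710

open belt: β = asin((r2−r1)/C) = asin(6/81) = 4.2480°
wrap1 = π − 2β = 171.5040°
wrap2 = π + 2β = 188.4960°
tangent length = C·cosβ = 80.7775
L = r1·wrap1 + r2·wrap2 + 2·C·cosβ = 5·2.9933 + 11·3.2899 + 2·80.7775 = 212.7101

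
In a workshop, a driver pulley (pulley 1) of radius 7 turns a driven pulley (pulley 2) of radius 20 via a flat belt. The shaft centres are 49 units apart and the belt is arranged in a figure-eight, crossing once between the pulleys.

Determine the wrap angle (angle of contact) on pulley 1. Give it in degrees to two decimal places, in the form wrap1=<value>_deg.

wrap1=246.87_deg

crossed belt: β = asin((r1+r2)/C) = asin(27/49) = 33.4370°
wrap1 = wrap2 = π + 2β = 246.8741°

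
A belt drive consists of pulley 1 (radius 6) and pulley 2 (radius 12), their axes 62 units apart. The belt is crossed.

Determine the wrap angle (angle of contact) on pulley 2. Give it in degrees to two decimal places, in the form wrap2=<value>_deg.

crossed belt: β = asin((r1+r2)/C) = asin(18/62) = 16.8773°
wrap1 = wrap2 = π + 2β = 213.7545°

wrap2=213.75_deg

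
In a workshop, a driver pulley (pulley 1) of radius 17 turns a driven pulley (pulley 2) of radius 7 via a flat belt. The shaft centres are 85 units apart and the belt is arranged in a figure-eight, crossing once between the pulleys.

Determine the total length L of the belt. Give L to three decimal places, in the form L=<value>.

L=252.221

crossed belt: β = asin((r1+r2)/C) = asin(24/85) = 16.4007°
wrap1 = wrap2 = π + 2β = 212.8014°
tangent length = C·cosβ = 81.5414
L = (r1+r2)·wrap + 2·C·cosβ = 24·3.7141 + 2·81.5414 = 252.2208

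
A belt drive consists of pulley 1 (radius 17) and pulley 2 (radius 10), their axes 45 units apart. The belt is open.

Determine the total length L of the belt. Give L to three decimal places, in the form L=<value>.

L=175.914

open belt: β = asin((r2−r1)/C) = asin(-7/45) = -8.9490°
wrap1 = π − 2β = 197.8980°
wrap2 = π + 2β = 162.1020°
tangent length = C·cosβ = 44.4522
L = r1·wrap1 + r2·wrap2 + 2·C·cosβ = 17·3.4540 + 10·2.8292 + 2·44.4522 = 175.9141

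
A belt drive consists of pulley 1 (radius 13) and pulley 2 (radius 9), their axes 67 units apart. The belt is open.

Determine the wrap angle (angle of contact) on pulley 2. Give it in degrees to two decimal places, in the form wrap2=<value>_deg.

open belt: β = asin((r2−r1)/C) = asin(-4/67) = -3.4227°
wrap1 = π − 2β = 186.8454°
wrap2 = π + 2β = 173.1546°

wrap2=173.15_deg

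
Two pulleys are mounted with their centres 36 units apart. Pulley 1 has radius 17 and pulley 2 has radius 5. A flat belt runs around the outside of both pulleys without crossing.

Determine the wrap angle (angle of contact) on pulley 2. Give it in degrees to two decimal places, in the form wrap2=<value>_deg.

wrap2=141.06_deg

open belt: β = asin((r2−r1)/C) = asin(-12/36) = -19.4712°
wrap1 = π − 2β = 218.9424°
wrap2 = π + 2β = 141.0576°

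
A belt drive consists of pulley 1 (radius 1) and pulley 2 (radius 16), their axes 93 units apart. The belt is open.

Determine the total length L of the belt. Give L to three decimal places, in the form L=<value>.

open belt: β = asin((r2−r1)/C) = asin(15/93) = 9.2818°
wrap1 = π − 2β = 161.4364°
wrap2 = π + 2β = 198.5636°
tangent length = C·cosβ = 91.7824
L = r1·wrap1 + r2·wrap2 + 2·C·cosβ = 1·2.8176 + 16·3.4656 + 2·91.7824 = 241.8317

L=241.832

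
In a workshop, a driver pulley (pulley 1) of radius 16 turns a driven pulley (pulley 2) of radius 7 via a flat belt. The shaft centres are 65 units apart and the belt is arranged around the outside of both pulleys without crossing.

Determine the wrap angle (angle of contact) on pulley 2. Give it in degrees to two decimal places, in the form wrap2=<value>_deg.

open belt: β = asin((r2−r1)/C) = asin(-9/65) = -7.9588°
wrap1 = π − 2β = 195.9177°
wrap2 = π + 2β = 164.0823°

wrap2=164.08_deg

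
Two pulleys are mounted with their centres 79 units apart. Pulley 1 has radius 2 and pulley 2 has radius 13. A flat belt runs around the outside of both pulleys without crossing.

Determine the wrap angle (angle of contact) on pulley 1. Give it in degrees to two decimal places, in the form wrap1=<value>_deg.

open belt: β = asin((r2−r1)/C) = asin(11/79) = 8.0039°
wrap1 = π − 2β = 163.9922°
wrap2 = π + 2β = 196.0078°

wrap1=163.99_deg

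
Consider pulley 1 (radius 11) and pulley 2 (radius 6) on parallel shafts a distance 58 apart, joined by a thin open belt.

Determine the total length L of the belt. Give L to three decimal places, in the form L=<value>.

open belt: β = asin((r2−r1)/C) = asin(-5/58) = -4.9454°
wrap1 = π − 2β = 189.8909°
wrap2 = π + 2β = 170.1091°
tangent length = C·cosβ = 57.7841
L = r1·wrap1 + r2·wrap2 + 2·C·cosβ = 11·3.3142 + 6·2.9690 + 2·57.7841 = 169.8384

L=169.838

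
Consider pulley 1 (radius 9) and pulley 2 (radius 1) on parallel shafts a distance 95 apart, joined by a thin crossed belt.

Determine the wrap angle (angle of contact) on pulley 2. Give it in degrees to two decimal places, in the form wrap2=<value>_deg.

crossed belt: β = asin((r1+r2)/C) = asin(10/95) = 6.0423°
wrap1 = wrap2 = π + 2β = 192.0847°

wrap2=192.08_deg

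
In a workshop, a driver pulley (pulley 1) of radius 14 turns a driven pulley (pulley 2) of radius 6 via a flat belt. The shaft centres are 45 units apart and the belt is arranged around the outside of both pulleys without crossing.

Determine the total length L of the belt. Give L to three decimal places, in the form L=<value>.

open belt: β = asin((r2−r1)/C) = asin(-8/45) = -10.2403°
wrap1 = π − 2β = 200.4807°
wrap2 = π + 2β = 159.5193°
tangent length = C·cosβ = 44.2832
L = r1·wrap1 + r2·wrap2 + 2·C·cosβ = 14·3.4990 + 6·2.7841 + 2·44.2832 = 154.2579

L=154.258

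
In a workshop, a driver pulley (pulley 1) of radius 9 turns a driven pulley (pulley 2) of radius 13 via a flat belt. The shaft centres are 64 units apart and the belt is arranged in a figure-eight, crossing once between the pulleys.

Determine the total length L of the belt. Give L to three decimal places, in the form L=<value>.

crossed belt: β = asin((r1+r2)/C) = asin(22/64) = 20.1055°
wrap1 = wrap2 = π + 2β = 220.2110°
tangent length = C·cosβ = 60.0999
L = (r1+r2)·wrap + 2·C·cosβ = 22·3.8434 + 2·60.0999 = 204.7548

L=204.755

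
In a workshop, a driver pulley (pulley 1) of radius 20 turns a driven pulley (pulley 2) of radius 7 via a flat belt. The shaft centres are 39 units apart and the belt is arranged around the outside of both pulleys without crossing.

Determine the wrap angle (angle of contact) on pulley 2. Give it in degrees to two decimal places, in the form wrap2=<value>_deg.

open belt: β = asin((r2−r1)/C) = asin(-13/39) = -19.4712°
wrap1 = π − 2β = 218.9424°
wrap2 = π + 2β = 141.0576°

wrap2=141.06_deg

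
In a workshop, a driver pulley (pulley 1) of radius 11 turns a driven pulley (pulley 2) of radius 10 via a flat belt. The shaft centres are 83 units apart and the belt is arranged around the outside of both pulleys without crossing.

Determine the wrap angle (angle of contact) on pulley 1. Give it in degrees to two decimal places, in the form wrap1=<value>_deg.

wrap1=181.38_deg

open belt: β = asin((r2−r1)/C) = asin(-1/83) = -0.6903°
wrap1 = π − 2β = 181.3807°
wrap2 = π + 2β = 178.6193°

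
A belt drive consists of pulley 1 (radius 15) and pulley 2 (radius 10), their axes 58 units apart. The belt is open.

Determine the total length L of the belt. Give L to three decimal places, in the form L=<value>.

L=194.971

open belt: β = asin((r2−r1)/C) = asin(-5/58) = -4.9454°
wrap1 = π − 2β = 189.8909°
wrap2 = π + 2β = 170.1091°
tangent length = C·cosβ = 57.7841
L = r1·wrap1 + r2·wrap2 + 2·C·cosβ = 15·3.3142 + 10·2.9690 + 2·57.7841 = 194.9711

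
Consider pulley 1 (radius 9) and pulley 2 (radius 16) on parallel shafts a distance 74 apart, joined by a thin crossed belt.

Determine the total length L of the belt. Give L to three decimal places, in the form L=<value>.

crossed belt: β = asin((r1+r2)/C) = asin(25/74) = 19.7452°
wrap1 = wrap2 = π + 2β = 219.4904°
tangent length = C·cosβ = 69.6491
L = (r1+r2)·wrap + 2·C·cosβ = 25·3.8308 + 2·69.6491 = 235.0690

L=235.069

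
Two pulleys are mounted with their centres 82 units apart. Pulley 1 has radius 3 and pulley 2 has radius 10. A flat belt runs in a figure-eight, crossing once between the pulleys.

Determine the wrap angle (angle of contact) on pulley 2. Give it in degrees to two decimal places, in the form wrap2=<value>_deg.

wrap2=198.24_deg

crossed belt: β = asin((r1+r2)/C) = asin(13/82) = 9.1220°
wrap1 = wrap2 = π + 2β = 198.2439°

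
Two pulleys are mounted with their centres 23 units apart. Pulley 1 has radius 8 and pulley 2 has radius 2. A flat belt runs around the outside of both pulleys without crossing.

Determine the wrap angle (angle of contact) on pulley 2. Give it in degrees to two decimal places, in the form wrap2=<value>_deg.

wrap2=149.76_deg

open belt: β = asin((r2−r1)/C) = asin(-6/23) = -15.1217°
wrap1 = π − 2β = 210.2433°
wrap2 = π + 2β = 149.7567°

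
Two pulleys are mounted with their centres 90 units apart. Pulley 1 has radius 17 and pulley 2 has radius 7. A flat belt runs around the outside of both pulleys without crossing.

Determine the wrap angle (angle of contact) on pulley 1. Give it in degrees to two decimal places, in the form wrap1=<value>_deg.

open belt: β = asin((r2−r1)/C) = asin(-10/90) = -6.3794°
wrap1 = π − 2β = 192.7587°
wrap2 = π + 2β = 167.2413°

wrap1=192.76_deg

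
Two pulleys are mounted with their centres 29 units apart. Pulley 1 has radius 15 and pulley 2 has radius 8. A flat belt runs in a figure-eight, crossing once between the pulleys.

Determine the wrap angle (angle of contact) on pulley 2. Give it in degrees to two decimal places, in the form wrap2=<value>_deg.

wrap2=284.95_deg

crossed belt: β = asin((r1+r2)/C) = asin(23/29) = 52.4765°
wrap1 = wrap2 = π + 2β = 284.9530°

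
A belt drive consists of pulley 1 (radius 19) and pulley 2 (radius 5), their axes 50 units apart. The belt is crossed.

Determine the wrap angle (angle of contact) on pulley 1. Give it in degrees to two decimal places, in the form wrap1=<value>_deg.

crossed belt: β = asin((r1+r2)/C) = asin(24/50) = 28.6854°
wrap1 = wrap2 = π + 2β = 237.3708°

wrap1=237.37_deg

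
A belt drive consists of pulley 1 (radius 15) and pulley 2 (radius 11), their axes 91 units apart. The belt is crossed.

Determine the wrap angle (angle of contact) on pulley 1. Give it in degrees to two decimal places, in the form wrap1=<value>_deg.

wrap1=213.20_deg

crossed belt: β = asin((r1+r2)/C) = asin(26/91) = 16.6015°
wrap1 = wrap2 = π + 2β = 213.2031°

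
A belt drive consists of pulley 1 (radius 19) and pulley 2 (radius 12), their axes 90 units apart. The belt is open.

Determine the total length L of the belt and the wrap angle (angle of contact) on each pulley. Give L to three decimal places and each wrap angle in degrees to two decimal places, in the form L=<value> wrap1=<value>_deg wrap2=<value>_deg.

open belt: β = asin((r2−r1)/C) = asin(-7/90) = -4.4608°
wrap1 = π − 2β = 188.9217°
wrap2 = π + 2β = 171.0783°
tangent length = C·cosβ = 89.7274
L = r1·wrap1 + r2·wrap2 + 2·C·cosβ = 19·3.2973 + 12·2.9859 + 2·89.7274 = 277.9341

L=277.934 wrap1=188.92_deg wrap2=171.08_deg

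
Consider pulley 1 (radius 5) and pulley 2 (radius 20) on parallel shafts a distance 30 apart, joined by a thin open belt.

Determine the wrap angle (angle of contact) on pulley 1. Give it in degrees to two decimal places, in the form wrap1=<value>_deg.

open belt: β = asin((r2−r1)/C) = asin(15/30) = 30.0000°
wrap1 = π − 2β = 120.0000°
wrap2 = π + 2β = 240.0000°

wrap1=120.00_deg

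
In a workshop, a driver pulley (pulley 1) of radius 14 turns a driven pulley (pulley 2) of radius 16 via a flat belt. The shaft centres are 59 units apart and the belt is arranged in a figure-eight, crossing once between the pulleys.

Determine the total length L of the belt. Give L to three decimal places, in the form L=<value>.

L=227.860

crossed belt: β = asin((r1+r2)/C) = asin(30/59) = 30.5623°
wrap1 = wrap2 = π + 2β = 241.1246°
tangent length = C·cosβ = 50.8035
L = (r1+r2)·wrap + 2·C·cosβ = 30·4.2084 + 2·50.8035 = 227.8596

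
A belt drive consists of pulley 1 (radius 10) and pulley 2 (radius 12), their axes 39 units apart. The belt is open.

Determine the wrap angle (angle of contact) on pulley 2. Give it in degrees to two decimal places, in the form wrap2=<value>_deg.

open belt: β = asin((r2−r1)/C) = asin(2/39) = 2.9395°
wrap1 = π − 2β = 174.1209°
wrap2 = π + 2β = 185.8791°

wrap2=185.88_deg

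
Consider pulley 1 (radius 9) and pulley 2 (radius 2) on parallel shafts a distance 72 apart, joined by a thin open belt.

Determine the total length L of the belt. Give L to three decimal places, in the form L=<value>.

L=179.239

open belt: β = asin((r2−r1)/C) = asin(-7/72) = -5.5792°
wrap1 = π − 2β = 191.1585°
wrap2 = π + 2β = 168.8415°
tangent length = C·cosβ = 71.6589
L = r1·wrap1 + r2·wrap2 + 2·C·cosβ = 9·3.3363 + 2·2.9468 + 2·71.6589 = 179.2386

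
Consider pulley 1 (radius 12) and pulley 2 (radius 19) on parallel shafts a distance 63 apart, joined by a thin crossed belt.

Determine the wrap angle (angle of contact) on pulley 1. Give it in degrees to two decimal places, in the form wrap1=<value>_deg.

crossed belt: β = asin((r1+r2)/C) = asin(31/63) = 29.4763°
wrap1 = wrap2 = π + 2β = 238.9526°

wrap1=238.95_deg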